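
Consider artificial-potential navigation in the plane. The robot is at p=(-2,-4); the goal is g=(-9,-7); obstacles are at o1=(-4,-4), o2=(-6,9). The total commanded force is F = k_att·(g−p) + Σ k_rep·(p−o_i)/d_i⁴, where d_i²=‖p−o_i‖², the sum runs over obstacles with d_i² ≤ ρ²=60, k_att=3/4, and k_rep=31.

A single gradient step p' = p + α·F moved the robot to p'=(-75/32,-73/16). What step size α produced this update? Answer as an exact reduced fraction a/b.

F_att = 3/4·(g−p) = 3/4·(-7,-3) = (-5.2500,-2.2500)
o1: d²=4 ≤ ρ²=60; F_rep = 31·(2,0)/4² = (3.8750,0.0000)
o2: d²=185 > ρ²=60 → inactive
F = F_att + ΣF_rep = (-1.3750,-2.2500)
Δp = p'−p = (-0.3438,-0.5625); α = Δx/Fx = (-11/32) / (-11/8) = 1/4
check: Δy/Fy = (-9/16) / (-9/4) = 1/4 ✓

α = 1/4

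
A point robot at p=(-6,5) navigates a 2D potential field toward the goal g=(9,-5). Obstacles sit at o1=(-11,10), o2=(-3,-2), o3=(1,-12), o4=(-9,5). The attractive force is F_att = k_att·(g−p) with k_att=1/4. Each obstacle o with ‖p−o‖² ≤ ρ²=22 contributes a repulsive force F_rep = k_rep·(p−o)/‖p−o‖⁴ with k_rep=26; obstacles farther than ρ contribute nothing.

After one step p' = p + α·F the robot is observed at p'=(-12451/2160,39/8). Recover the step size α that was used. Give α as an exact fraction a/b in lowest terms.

F_att = 1/4·(g−p) = 1/4·(15,-10) = (3.7500,-2.5000)
o1: d²=50 > ρ²=22 → inactive
o2: d²=58 > ρ²=22 → inactive
o3: d²=338 > ρ²=22 → inactive
o4: d²=9 ≤ ρ²=22; F_rep = 26·(3,0)/9² = (0.9630,0.0000)
F = F_att + ΣF_rep = (4.7130,-2.5000)
Δp = p'−p = (0.2356,-0.1250); α = Δx/Fx = (509/2160) / (509/108) = 1/20
check: Δy/Fy = (-1/8) / (-5/2) = 1/20 ✓

α = 1/20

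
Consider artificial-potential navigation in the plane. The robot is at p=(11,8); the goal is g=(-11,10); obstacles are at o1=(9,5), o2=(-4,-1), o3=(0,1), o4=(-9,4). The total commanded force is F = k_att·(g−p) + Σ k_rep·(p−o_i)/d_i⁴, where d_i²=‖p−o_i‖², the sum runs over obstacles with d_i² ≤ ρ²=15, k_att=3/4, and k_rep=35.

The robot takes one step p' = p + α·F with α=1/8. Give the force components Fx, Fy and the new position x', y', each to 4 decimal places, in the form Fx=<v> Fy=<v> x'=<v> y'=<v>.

Fx=-16.0858 Fy=2.1213 x'=8.9893 y'=8.2652

F_att = 3/4·(g−p) = 3/4·(-22,2) = (-16.5000,1.5000)
o1: d²=13 ≤ ρ²=15; F_rep = 35·(2,3)/13² = (0.4142,0.6213)
o2: d²=306 > ρ²=15 → inactive
o3: d²=170 > ρ²=15 → inactive
o4: d²=416 > ρ²=15 → inactive
F = F_att + ΣF_rep = (-16.0858,2.1213)
p' = p + 1/8·F = (8.9893,8.2652)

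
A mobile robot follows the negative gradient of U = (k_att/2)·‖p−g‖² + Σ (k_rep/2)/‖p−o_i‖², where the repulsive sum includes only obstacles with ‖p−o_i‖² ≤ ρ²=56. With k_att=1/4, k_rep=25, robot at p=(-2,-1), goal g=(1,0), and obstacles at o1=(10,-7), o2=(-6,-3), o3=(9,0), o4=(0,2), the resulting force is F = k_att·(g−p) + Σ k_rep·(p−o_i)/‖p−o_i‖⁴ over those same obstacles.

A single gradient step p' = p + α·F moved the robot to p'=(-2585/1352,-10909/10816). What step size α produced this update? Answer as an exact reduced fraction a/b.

α = 1/8

F_att = 1/4·(g−p) = 1/4·(3,1) = (0.7500,0.2500)
o1: d²=180 > ρ²=56 → inactive
o2: d²=20 ≤ ρ²=56; F_rep = 25·(4,2)/20² = (0.2500,0.1250)
o3: d²=122 > ρ²=56 → inactive
o4: d²=13 ≤ ρ²=56; F_rep = 25·(-2,-3)/13² = (-0.2959,-0.4438)
F = F_att + ΣF_rep = (0.7041,-0.0688)
Δp = p'−p = (0.0880,-0.0086); α = Δx/Fx = (119/1352) / (119/169) = 1/8
check: Δy/Fy = (-93/10816) / (-93/1352) = 1/8 ✓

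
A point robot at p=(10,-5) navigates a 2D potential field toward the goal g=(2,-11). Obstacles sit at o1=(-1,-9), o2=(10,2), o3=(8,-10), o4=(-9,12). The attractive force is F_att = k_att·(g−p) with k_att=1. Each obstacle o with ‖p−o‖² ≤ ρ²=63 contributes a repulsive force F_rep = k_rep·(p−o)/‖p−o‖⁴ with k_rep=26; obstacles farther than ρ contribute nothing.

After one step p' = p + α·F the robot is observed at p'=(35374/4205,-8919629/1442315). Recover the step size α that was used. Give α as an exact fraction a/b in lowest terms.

F_att = 1·(g−p) = 1·(-8,-6) = (-8.0000,-6.0000)
o1: d²=137 > ρ²=63 → inactive
o2: d²=49 ≤ ρ²=63; F_rep = 26·(0,-7)/49² = (0.0000,-0.0758)
o3: d²=29 ≤ ρ²=63; F_rep = 26·(2,5)/29² = (0.0618,0.1546)
o4: d²=650 > ρ²=63 → inactive
F = F_att + ΣF_rep = (-7.9382,-5.9212)
Δp = p'−p = (-1.5876,-1.1842); α = Δx/Fx = (-6676/4205) / (-6676/841) = 1/5
check: Δy/Fy = (-1708054/1442315) / (-1708054/288463) = 1/5 ✓

α = 1/5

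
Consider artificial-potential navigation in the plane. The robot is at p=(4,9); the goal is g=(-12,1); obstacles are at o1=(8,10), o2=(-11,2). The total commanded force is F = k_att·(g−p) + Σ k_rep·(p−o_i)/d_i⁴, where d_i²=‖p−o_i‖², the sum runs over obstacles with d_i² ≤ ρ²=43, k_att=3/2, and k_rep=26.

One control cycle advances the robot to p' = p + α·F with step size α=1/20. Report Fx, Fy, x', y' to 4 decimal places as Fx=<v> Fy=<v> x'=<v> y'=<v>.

F_att = 3/2·(g−p) = 3/2·(-16,-8) = (-24.0000,-12.0000)
o1: d²=17 ≤ ρ²=43; F_rep = 26·(-4,-1)/17² = (-0.3599,-0.0900)
o2: d²=274 > ρ²=43 → inactive
F = F_att + ΣF_rep = (-24.3599,-12.0900)
p' = p + 1/20·F = (2.7820,8.3955)

Fx=-24.3599 Fy=-12.0900 x'=2.7820 y'=8.3955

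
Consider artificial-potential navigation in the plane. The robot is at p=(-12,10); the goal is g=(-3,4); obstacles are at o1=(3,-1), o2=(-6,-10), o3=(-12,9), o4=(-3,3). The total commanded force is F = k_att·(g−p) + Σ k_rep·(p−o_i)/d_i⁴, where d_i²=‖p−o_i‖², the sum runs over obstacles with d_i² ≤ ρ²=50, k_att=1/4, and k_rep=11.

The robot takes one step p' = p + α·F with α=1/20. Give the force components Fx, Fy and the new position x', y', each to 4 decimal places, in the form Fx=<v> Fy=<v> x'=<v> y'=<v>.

F_att = 1/4·(g−p) = 1/4·(9,-6) = (2.2500,-1.5000)
o1: d²=346 > ρ²=50 → inactive
o2: d²=436 > ρ²=50 → inactive
o3: d²=1 ≤ ρ²=50; F_rep = 11·(0,1)/1² = (0.0000,11.0000)
o4: d²=130 > ρ²=50 → inactive
F = F_att + ΣF_rep = (2.2500,9.5000)
p' = p + 1/20·F = (-11.8875,10.4750)

Fx=2.2500 Fy=9.5000 x'=-11.8875 y'=10.4750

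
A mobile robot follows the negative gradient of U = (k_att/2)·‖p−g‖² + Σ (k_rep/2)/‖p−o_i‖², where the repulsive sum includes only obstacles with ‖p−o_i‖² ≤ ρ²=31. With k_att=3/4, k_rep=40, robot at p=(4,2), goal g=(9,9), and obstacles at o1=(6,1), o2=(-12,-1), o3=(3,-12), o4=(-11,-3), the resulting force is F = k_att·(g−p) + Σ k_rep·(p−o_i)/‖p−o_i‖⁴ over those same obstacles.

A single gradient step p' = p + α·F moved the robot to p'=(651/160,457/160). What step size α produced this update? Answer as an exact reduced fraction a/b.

F_att = 3/4·(g−p) = 3/4·(5,7) = (3.7500,5.2500)
o1: d²=5 ≤ ρ²=31; F_rep = 40·(-2,1)/5² = (-3.2000,1.6000)
o2: d²=265 > ρ²=31 → inactive
o3: d²=197 > ρ²=31 → inactive
o4: d²=250 > ρ²=31 → inactive
F = F_att + ΣF_rep = (0.5500,6.8500)
Δp = p'−p = (0.0688,0.8562); α = Δx/Fx = (11/160) / (11/20) = 1/8
check: Δy/Fy = (137/160) / (137/20) = 1/8 ✓

α = 1/8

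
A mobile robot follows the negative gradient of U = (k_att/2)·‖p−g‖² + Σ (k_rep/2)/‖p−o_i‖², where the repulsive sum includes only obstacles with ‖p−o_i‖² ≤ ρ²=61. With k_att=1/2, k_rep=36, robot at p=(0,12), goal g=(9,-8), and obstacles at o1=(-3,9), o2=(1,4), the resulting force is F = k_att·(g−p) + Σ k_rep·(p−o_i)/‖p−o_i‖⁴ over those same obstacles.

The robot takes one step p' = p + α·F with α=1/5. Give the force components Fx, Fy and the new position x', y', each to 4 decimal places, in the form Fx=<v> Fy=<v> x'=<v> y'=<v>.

Fx=4.8333 Fy=-9.6667 x'=0.9667 y'=10.0667

F_att = 1/2·(g−p) = 1/2·(9,-20) = (4.5000,-10.0000)
o1: d²=18 ≤ ρ²=61; F_rep = 36·(3,3)/18² = (0.3333,0.3333)
o2: d²=65 > ρ²=61 → inactive
F = F_att + ΣF_rep = (4.8333,-9.6667)
p' = p + 1/5·F = (0.9667,10.0667)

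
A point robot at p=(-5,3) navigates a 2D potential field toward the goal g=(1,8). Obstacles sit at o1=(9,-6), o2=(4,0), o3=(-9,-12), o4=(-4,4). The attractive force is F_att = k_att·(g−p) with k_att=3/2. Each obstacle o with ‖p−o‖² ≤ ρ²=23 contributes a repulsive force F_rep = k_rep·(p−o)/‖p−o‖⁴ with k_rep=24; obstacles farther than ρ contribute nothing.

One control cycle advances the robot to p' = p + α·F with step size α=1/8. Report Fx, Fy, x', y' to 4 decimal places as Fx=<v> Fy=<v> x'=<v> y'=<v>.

F_att = 3/2·(g−p) = 3/2·(6,5) = (9.0000,7.5000)
o1: d²=277 > ρ²=23 → inactive
o2: d²=90 > ρ²=23 → inactive
o3: d²=241 > ρ²=23 → inactive
o4: d²=2 ≤ ρ²=23; F_rep = 24·(-1,-1)/2² = (-6.0000,-6.0000)
F = F_att + ΣF_rep = (3.0000,1.5000)
p' = p + 1/8·F = (-4.6250,3.1875)

Fx=3.0000 Fy=1.5000 x'=-4.6250 y'=3.1875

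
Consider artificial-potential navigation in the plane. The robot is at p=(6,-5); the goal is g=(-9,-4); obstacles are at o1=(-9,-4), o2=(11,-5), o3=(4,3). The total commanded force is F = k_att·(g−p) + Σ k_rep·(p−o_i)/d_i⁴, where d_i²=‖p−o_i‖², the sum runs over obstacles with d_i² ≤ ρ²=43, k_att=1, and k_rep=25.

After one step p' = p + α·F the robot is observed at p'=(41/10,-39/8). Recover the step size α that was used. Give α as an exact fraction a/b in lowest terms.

α = 1/8

F_att = 1·(g−p) = 1·(-15,1) = (-15.0000,1.0000)
o1: d²=226 > ρ²=43 → inactive
o2: d²=25 ≤ ρ²=43; F_rep = 25·(-5,0)/25² = (-0.2000,0.0000)
o3: d²=68 > ρ²=43 → inactive
F = F_att + ΣF_rep = (-15.2000,1.0000)
Δp = p'−p = (-1.9000,0.1250); α = Δx/Fx = (-19/10) / (-76/5) = 1/8
check: Δy/Fy = (1/8) / (1) = 1/8 ✓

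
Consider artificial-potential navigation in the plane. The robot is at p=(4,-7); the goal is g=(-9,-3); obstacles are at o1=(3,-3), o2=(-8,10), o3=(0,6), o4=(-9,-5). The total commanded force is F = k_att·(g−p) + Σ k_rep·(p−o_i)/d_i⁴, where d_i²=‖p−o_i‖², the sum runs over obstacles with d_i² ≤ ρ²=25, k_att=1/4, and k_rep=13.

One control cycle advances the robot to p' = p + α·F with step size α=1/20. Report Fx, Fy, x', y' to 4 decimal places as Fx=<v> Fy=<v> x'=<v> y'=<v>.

F_att = 1/4·(g−p) = 1/4·(-13,4) = (-3.2500,1.0000)
o1: d²=17 ≤ ρ²=25; F_rep = 13·(1,-4)/17² = (0.0450,-0.1799)
o2: d²=433 > ρ²=25 → inactive
o3: d²=185 > ρ²=25 → inactive
o4: d²=173 > ρ²=25 → inactive
F = F_att + ΣF_rep = (-3.2050,0.8201)
p' = p + 1/20·F = (3.8397,-6.9590)

Fx=-3.2050 Fy=0.8201 x'=3.8397 y'=-6.9590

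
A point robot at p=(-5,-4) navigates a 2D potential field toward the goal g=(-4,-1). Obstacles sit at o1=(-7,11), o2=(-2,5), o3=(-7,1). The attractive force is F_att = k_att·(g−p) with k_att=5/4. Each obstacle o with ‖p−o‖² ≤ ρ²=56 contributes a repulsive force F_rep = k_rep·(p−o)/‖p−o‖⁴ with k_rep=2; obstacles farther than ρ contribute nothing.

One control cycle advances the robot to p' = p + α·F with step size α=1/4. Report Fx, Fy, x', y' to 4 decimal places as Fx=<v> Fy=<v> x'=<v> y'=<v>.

Fx=1.2548 Fy=3.7381 x'=-4.6863 y'=-3.0655

F_att = 5/4·(g−p) = 5/4·(1,3) = (1.2500,3.7500)
o1: d²=229 > ρ²=56 → inactive
o2: d²=90 > ρ²=56 → inactive
o3: d²=29 ≤ ρ²=56; F_rep = 2·(2,-5)/29² = (0.0048,-0.0119)
F = F_att + ΣF_rep = (1.2548,3.7381)
p' = p + 1/4·F = (-4.6863,-3.0655)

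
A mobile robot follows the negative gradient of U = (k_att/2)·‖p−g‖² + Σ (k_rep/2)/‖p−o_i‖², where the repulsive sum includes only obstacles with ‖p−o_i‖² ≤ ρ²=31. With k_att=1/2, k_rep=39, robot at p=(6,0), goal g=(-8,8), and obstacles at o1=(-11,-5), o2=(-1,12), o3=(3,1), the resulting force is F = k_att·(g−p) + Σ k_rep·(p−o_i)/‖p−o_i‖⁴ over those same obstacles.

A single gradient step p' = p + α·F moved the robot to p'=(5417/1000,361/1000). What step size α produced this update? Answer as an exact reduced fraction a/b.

F_att = 1/2·(g−p) = 1/2·(-14,8) = (-7.0000,4.0000)
o1: d²=314 > ρ²=31 → inactive
o2: d²=193 > ρ²=31 → inactive
o3: d²=10 ≤ ρ²=31; F_rep = 39·(3,-1)/10² = (1.1700,-0.3900)
F = F_att + ΣF_rep = (-5.8300,3.6100)
Δp = p'−p = (-0.5830,0.3610); α = Δx/Fx = (-583/1000) / (-583/100) = 1/10
check: Δy/Fy = (361/1000) / (361/100) = 1/10 ✓

α = 1/10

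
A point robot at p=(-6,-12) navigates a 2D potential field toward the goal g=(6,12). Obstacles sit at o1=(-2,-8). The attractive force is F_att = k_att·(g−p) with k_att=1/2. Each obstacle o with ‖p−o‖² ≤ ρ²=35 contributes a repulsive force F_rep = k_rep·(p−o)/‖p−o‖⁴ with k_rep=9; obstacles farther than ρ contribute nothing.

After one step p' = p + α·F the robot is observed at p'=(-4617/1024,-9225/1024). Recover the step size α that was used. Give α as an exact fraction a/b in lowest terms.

F_att = 1/2·(g−p) = 1/2·(12,24) = (6.0000,12.0000)
o1: d²=32 ≤ ρ²=35; F_rep = 9·(-4,-4)/32² = (-0.0352,-0.0352)
F = F_att + ΣF_rep = (5.9648,11.9648)
Δp = p'−p = (1.4912,2.9912); α = Δx/Fx = (1527/1024) / (1527/256) = 1/4
check: Δy/Fy = (3063/1024) / (3063/256) = 1/4 ✓

α = 1/4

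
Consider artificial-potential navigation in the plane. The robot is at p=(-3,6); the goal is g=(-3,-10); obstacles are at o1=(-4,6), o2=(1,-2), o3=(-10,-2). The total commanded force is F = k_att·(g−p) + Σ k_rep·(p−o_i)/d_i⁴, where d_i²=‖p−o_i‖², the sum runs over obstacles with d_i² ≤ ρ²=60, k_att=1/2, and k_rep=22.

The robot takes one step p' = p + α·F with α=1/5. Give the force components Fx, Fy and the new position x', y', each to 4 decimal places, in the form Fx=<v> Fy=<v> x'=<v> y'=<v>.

Fx=22.0000 Fy=-8.0000 x'=1.4000 y'=4.4000

F_att = 1/2·(g−p) = 1/2·(0,-16) = (0.0000,-8.0000)
o1: d²=1 ≤ ρ²=60; F_rep = 22·(1,0)/1² = (22.0000,0.0000)
o2: d²=80 > ρ²=60 → inactive
o3: d²=113 > ρ²=60 → inactive
F = F_att + ΣF_rep = (22.0000,-8.0000)
p' = p + 1/5·F = (1.4000,4.4000)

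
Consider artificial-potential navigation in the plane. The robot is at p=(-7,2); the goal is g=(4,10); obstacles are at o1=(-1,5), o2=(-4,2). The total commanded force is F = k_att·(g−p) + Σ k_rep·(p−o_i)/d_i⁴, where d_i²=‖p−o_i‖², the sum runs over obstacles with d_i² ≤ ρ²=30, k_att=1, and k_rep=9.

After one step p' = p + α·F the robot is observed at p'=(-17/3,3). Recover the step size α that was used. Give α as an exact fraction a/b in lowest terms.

F_att = 1·(g−p) = 1·(11,8) = (11.0000,8.0000)
o1: d²=45 > ρ²=30 → inactive
o2: d²=9 ≤ ρ²=30; F_rep = 9·(-3,0)/9² = (-0.3333,0.0000)
F = F_att + ΣF_rep = (10.6667,8.0000)
Δp = p'−p = (1.3333,1.0000); α = Δx/Fx = (4/3) / (32/3) = 1/8
check: Δy/Fy = (1) / (8) = 1/8 ✓

α = 1/8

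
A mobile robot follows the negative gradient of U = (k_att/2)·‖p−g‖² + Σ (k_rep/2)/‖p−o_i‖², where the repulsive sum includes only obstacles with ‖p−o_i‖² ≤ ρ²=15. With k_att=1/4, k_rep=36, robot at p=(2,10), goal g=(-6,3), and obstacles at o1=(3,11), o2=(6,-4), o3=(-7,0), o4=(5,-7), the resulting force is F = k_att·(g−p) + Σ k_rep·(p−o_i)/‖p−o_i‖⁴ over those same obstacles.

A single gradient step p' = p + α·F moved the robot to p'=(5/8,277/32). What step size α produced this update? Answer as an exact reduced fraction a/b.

α = 1/8

F_att = 1/4·(g−p) = 1/4·(-8,-7) = (-2.0000,-1.7500)
o1: d²=2 ≤ ρ²=15; F_rep = 36·(-1,-1)/2² = (-9.0000,-9.0000)
o2: d²=212 > ρ²=15 → inactive
o3: d²=181 > ρ²=15 → inactive
o4: d²=298 > ρ²=15 → inactive
F = F_att + ΣF_rep = (-11.0000,-10.7500)
Δp = p'−p = (-1.3750,-1.3438); α = Δx/Fx = (-11/8) / (-11) = 1/8
check: Δy/Fy = (-43/32) / (-43/4) = 1/8 ✓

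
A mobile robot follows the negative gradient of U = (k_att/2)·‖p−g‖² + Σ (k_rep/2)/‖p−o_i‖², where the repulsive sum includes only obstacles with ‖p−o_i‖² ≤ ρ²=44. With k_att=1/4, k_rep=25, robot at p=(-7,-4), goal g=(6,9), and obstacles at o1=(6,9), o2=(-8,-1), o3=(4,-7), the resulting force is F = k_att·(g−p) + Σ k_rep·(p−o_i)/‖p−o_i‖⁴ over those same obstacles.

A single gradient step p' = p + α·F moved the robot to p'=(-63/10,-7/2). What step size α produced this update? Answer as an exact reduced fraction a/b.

F_att = 1/4·(g−p) = 1/4·(13,13) = (3.2500,3.2500)
o1: d²=338 > ρ²=44 → inactive
o2: d²=10 ≤ ρ²=44; F_rep = 25·(1,-3)/10² = (0.2500,-0.7500)
o3: d²=130 > ρ²=44 → inactive
F = F_att + ΣF_rep = (3.5000,2.5000)
Δp = p'−p = (0.7000,0.5000); α = Δx/Fx = (7/10) / (7/2) = 1/5
check: Δy/Fy = (1/2) / (5/2) = 1/5 ✓

α = 1/5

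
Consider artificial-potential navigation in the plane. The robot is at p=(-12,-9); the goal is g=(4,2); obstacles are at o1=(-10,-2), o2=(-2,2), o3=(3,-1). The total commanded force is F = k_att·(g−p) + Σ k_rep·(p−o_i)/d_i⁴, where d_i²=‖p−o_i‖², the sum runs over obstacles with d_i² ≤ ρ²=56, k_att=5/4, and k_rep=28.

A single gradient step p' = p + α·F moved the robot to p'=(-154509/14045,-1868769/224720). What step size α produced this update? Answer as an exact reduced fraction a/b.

α = 1/20

F_att = 5/4·(g−p) = 5/4·(16,11) = (20.0000,13.7500)
o1: d²=53 ≤ ρ²=56; F_rep = 28·(-2,-7)/53² = (-0.0199,-0.0698)
o2: d²=221 > ρ²=56 → inactive
o3: d²=289 > ρ²=56 → inactive
F = F_att + ΣF_rep = (19.9801,13.6802)
Δp = p'−p = (0.9990,0.6840); α = Δx/Fx = (14031/14045) / (56124/2809) = 1/20
check: Δy/Fy = (153711/224720) / (153711/11236) = 1/20 ✓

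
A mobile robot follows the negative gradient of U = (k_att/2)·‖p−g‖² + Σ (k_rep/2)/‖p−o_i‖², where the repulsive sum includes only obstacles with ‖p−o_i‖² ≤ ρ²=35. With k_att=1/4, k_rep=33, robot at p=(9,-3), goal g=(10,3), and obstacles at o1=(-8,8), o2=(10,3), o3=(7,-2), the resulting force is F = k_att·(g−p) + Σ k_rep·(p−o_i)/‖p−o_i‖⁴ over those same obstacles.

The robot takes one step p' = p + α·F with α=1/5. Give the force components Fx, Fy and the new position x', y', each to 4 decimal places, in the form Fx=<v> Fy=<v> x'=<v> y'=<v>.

F_att = 1/4·(g−p) = 1/4·(1,6) = (0.2500,1.5000)
o1: d²=410 > ρ²=35 → inactive
o2: d²=37 > ρ²=35 → inactive
o3: d²=5 ≤ ρ²=35; F_rep = 33·(2,-1)/5² = (2.6400,-1.3200)
F = F_att + ΣF_rep = (2.8900,0.1800)
p' = p + 1/5·F = (9.5780,-2.9640)

Fx=2.8900 Fy=0.1800 x'=9.5780 y'=-2.9640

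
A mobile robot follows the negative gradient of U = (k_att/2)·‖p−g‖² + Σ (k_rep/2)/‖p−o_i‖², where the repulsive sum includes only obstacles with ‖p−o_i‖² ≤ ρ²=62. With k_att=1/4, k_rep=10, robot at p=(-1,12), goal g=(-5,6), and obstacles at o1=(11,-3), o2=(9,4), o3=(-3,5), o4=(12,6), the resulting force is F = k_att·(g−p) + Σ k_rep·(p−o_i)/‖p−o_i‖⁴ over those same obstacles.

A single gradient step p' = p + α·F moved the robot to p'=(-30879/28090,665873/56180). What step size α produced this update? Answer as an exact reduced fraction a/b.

α = 1/10

F_att = 1/4·(g−p) = 1/4·(-4,-6) = (-1.0000,-1.5000)
o1: d²=369 > ρ²=62 → inactive
o2: d²=164 > ρ²=62 → inactive
o3: d²=53 ≤ ρ²=62; F_rep = 10·(2,7)/53² = (0.0071,0.0249)
o4: d²=205 > ρ²=62 → inactive
F = F_att + ΣF_rep = (-0.9929,-1.4751)
Δp = p'−p = (-0.0993,-0.1475); α = Δx/Fx = (-2789/28090) / (-2789/2809) = 1/10
check: Δy/Fy = (-8287/56180) / (-8287/5618) = 1/10 ✓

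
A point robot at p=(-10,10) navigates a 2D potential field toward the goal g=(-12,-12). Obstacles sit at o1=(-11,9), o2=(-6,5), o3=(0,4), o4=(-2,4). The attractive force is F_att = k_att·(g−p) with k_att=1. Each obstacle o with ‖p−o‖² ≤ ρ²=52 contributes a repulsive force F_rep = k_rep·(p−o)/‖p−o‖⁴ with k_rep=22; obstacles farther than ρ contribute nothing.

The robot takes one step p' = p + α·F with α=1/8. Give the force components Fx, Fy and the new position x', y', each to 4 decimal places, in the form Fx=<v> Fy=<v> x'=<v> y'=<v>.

F_att = 1·(g−p) = 1·(-2,-22) = (-2.0000,-22.0000)
o1: d²=2 ≤ ρ²=52; F_rep = 22·(1,1)/2² = (5.5000,5.5000)
o2: d²=41 ≤ ρ²=52; F_rep = 22·(-4,5)/41² = (-0.0523,0.0654)
o3: d²=136 > ρ²=52 → inactive
o4: d²=100 > ρ²=52 → inactive
F = F_att + ΣF_rep = (3.4477,-16.4346)
p' = p + 1/8·F = (-9.5690,7.9457)

Fx=3.4477 Fy=-16.4346 x'=-9.5690 y'=7.9457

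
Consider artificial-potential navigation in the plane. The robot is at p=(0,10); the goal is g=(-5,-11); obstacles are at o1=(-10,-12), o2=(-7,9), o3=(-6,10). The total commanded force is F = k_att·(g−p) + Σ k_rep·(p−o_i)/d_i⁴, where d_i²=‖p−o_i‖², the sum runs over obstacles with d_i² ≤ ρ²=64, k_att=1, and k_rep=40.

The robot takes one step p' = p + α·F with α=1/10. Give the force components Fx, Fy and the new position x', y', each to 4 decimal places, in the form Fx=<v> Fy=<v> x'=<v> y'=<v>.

F_att = 1·(g−p) = 1·(-5,-21) = (-5.0000,-21.0000)
o1: d²=584 > ρ²=64 → inactive
o2: d²=50 ≤ ρ²=64; F_rep = 40·(7,1)/50² = (0.1120,0.0160)
o3: d²=36 ≤ ρ²=64; F_rep = 40·(6,0)/36² = (0.1852,0.0000)
F = F_att + ΣF_rep = (-4.7028,-20.9840)
p' = p + 1/10·F = (-0.4703,7.9016)

Fx=-4.7028 Fy=-20.9840 x'=-0.4703 y'=7.9016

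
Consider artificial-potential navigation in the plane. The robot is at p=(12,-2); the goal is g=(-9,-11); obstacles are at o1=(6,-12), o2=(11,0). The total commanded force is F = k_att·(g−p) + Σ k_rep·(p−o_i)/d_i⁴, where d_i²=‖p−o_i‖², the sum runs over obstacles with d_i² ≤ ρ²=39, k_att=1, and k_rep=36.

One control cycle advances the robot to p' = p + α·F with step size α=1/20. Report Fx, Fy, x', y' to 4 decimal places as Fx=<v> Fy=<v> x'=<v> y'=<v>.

Fx=-19.5600 Fy=-11.8800 x'=11.0220 y'=-2.5940

F_att = 1·(g−p) = 1·(-21,-9) = (-21.0000,-9.0000)
o1: d²=136 > ρ²=39 → inactive
o2: d²=5 ≤ ρ²=39; F_rep = 36·(1,-2)/5² = (1.4400,-2.8800)
F = F_att + ΣF_rep = (-19.5600,-11.8800)
p' = p + 1/20·F = (11.0220,-2.5940)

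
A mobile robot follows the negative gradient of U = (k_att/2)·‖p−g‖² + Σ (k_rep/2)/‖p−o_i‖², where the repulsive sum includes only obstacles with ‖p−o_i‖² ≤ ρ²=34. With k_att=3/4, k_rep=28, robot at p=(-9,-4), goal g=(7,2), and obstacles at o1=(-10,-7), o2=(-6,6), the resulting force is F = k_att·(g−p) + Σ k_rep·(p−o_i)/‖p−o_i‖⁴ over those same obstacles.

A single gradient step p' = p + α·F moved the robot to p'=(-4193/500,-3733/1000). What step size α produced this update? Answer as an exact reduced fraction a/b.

α = 1/20

F_att = 3/4·(g−p) = 3/4·(16,6) = (12.0000,4.5000)
o1: d²=10 ≤ ρ²=34; F_rep = 28·(1,3)/10² = (0.2800,0.8400)
o2: d²=109 > ρ²=34 → inactive
F = F_att + ΣF_rep = (12.2800,5.3400)
Δp = p'−p = (0.6140,0.2670); α = Δx/Fx = (307/500) / (307/25) = 1/20
check: Δy/Fy = (267/1000) / (267/50) = 1/20 ✓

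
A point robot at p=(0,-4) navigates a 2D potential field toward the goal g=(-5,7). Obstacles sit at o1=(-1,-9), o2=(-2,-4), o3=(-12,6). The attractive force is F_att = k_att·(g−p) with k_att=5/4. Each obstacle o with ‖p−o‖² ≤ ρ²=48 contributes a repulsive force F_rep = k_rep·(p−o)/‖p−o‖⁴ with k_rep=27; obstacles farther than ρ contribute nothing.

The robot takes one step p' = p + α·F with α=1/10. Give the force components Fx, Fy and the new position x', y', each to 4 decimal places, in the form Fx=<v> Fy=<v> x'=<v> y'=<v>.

F_att = 5/4·(g−p) = 5/4·(-5,11) = (-6.2500,13.7500)
o1: d²=26 ≤ ρ²=48; F_rep = 27·(1,5)/26² = (0.0399,0.1997)
o2: d²=4 ≤ ρ²=48; F_rep = 27·(2,0)/4² = (3.3750,0.0000)
o3: d²=244 > ρ²=48 → inactive
F = F_att + ΣF_rep = (-2.8351,13.9497)
p' = p + 1/10·F = (-0.2835,-2.6050)

Fx=-2.8351 Fy=13.9497 x'=-0.2835 y'=-2.6050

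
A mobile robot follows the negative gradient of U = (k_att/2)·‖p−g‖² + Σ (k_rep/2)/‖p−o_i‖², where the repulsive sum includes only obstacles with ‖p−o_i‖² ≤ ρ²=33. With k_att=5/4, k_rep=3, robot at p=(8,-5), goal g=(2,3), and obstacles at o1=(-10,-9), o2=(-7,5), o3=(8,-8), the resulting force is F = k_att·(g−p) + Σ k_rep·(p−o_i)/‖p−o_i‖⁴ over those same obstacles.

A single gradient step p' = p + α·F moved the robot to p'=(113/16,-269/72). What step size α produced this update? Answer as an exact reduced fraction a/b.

α = 1/8

F_att = 5/4·(g−p) = 5/4·(-6,8) = (-7.5000,10.0000)
o1: d²=340 > ρ²=33 → inactive
o2: d²=325 > ρ²=33 → inactive
o3: d²=9 ≤ ρ²=33; F_rep = 3·(0,3)/9² = (0.0000,0.1111)
F = F_att + ΣF_rep = (-7.5000,10.1111)
Δp = p'−p = (-0.9375,1.2639); α = Δx/Fx = (-15/16) / (-15/2) = 1/8
check: Δy/Fy = (91/72) / (91/9) = 1/8 ✓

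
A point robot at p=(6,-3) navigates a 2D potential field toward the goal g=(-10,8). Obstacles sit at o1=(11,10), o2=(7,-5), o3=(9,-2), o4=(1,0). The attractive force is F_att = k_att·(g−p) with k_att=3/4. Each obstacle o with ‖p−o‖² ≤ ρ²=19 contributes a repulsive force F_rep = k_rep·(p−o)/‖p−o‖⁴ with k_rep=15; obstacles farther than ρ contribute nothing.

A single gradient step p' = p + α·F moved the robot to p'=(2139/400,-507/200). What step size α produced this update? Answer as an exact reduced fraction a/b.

α = 1/20

F_att = 3/4·(g−p) = 3/4·(-16,11) = (-12.0000,8.2500)
o1: d²=194 > ρ²=19 → inactive
o2: d²=5 ≤ ρ²=19; F_rep = 15·(-1,2)/5² = (-0.6000,1.2000)
o3: d²=10 ≤ ρ²=19; F_rep = 15·(-3,-1)/10² = (-0.4500,-0.1500)
o4: d²=34 > ρ²=19 → inactive
F = F_att + ΣF_rep = (-13.0500,9.3000)
Δp = p'−p = (-0.6525,0.4650); α = Δx/Fx = (-261/400) / (-261/20) = 1/20
check: Δy/Fy = (93/200) / (93/10) = 1/20 ✓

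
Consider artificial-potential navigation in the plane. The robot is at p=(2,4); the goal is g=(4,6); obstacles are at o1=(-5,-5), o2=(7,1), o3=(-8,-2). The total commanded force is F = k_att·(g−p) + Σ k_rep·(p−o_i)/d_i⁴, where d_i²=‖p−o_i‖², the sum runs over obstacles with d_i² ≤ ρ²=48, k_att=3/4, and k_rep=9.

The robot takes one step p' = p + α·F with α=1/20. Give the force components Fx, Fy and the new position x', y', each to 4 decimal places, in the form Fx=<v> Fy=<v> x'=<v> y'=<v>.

F_att = 3/4·(g−p) = 3/4·(2,2) = (1.5000,1.5000)
o1: d²=130 > ρ²=48 → inactive
o2: d²=34 ≤ ρ²=48; F_rep = 9·(-5,3)/34² = (-0.0389,0.0234)
o3: d²=136 > ρ²=48 → inactive
F = F_att + ΣF_rep = (1.4611,1.5234)
p' = p + 1/20·F = (2.0731,4.0762)

Fx=1.4611 Fy=1.5234 x'=2.0731 y'=4.0762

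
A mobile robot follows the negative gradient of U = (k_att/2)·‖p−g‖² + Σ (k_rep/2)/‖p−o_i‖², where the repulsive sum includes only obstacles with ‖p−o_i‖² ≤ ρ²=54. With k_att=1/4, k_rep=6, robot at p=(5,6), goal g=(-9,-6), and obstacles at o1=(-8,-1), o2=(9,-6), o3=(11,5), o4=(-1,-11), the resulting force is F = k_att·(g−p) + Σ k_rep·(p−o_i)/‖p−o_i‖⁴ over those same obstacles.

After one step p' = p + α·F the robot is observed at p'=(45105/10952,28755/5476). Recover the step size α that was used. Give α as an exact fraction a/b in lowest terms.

F_att = 1/4·(g−p) = 1/4·(-14,-12) = (-3.5000,-3.0000)
o1: d²=218 > ρ²=54 → inactive
o2: d²=160 > ρ²=54 → inactive
o3: d²=37 ≤ ρ²=54; F_rep = 6·(-6,1)/37² = (-0.0263,0.0044)
o4: d²=325 > ρ²=54 → inactive
F = F_att + ΣF_rep = (-3.5263,-2.9956)
Δp = p'−p = (-0.8816,-0.7489); α = Δx/Fx = (-9655/10952) / (-9655/2738) = 1/4
check: Δy/Fy = (-4101/5476) / (-4101/1369) = 1/4 ✓

α = 1/4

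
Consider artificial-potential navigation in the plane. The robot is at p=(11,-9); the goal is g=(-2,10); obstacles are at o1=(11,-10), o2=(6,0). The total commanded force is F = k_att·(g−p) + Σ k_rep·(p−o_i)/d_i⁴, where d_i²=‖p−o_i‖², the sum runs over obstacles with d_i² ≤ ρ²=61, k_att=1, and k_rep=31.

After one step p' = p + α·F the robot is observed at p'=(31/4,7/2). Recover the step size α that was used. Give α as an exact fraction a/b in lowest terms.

α = 1/4

F_att = 1·(g−p) = 1·(-13,19) = (-13.0000,19.0000)
o1: d²=1 ≤ ρ²=61; F_rep = 31·(0,1)/1² = (0.0000,31.0000)
o2: d²=106 > ρ²=61 → inactive
F = F_att + ΣF_rep = (-13.0000,50.0000)
Δp = p'−p = (-3.2500,12.5000); α = Δx/Fx = (-13/4) / (-13) = 1/4
check: Δy/Fy = (25/2) / (50) = 1/4 ✓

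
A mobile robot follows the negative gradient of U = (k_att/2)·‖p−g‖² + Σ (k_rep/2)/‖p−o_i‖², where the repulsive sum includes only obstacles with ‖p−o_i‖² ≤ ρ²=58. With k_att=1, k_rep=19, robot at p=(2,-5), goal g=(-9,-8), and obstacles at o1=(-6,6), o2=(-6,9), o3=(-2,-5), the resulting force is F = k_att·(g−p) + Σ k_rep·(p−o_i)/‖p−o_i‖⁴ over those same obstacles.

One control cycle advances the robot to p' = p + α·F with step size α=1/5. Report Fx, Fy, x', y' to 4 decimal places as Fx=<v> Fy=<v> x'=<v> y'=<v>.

F_att = 1·(g−p) = 1·(-11,-3) = (-11.0000,-3.0000)
o1: d²=185 > ρ²=58 → inactive
o2: d²=260 > ρ²=58 → inactive
o3: d²=16 ≤ ρ²=58; F_rep = 19·(4,0)/16² = (0.2969,0.0000)
F = F_att + ΣF_rep = (-10.7031,-3.0000)
p' = p + 1/5·F = (-0.1406,-5.6000)

Fx=-10.7031 Fy=-3.0000 x'=-0.1406 y'=-5.6000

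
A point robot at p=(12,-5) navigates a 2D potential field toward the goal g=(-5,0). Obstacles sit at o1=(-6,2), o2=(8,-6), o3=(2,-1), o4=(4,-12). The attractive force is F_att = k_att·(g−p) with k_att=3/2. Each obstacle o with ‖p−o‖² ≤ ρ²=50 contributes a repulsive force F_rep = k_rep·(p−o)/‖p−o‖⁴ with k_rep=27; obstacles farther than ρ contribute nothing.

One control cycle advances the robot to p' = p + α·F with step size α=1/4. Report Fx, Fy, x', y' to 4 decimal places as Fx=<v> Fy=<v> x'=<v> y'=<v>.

Fx=-25.1263 Fy=7.5934 x'=5.7184 y'=-3.1016

F_att = 3/2·(g−p) = 3/2·(-17,5) = (-25.5000,7.5000)
o1: d²=373 > ρ²=50 → inactive
o2: d²=17 ≤ ρ²=50; F_rep = 27·(4,1)/17² = (0.3737,0.0934)
o3: d²=116 > ρ²=50 → inactive
o4: d²=113 > ρ²=50 → inactive
F = F_att + ΣF_rep = (-25.1263,7.5934)
p' = p + 1/4·F = (5.7184,-3.1016)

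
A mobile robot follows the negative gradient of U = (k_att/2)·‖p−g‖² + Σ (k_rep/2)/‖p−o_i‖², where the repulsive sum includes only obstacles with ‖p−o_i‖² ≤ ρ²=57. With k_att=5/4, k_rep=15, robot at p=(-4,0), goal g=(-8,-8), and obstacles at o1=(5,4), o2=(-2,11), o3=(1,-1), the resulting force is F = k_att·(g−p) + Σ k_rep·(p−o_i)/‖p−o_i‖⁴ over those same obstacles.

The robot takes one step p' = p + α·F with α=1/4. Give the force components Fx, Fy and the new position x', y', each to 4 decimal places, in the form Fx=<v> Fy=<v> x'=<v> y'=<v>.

F_att = 5/4·(g−p) = 5/4·(-4,-8) = (-5.0000,-10.0000)
o1: d²=97 > ρ²=57 → inactive
o2: d²=125 > ρ²=57 → inactive
o3: d²=26 ≤ ρ²=57; F_rep = 15·(-5,1)/26² = (-0.1109,0.0222)
F = F_att + ΣF_rep = (-5.1109,-9.9778)
p' = p + 1/4·F = (-5.2777,-2.4945)

Fx=-5.1109 Fy=-9.9778 x'=-5.2777 y'=-2.4945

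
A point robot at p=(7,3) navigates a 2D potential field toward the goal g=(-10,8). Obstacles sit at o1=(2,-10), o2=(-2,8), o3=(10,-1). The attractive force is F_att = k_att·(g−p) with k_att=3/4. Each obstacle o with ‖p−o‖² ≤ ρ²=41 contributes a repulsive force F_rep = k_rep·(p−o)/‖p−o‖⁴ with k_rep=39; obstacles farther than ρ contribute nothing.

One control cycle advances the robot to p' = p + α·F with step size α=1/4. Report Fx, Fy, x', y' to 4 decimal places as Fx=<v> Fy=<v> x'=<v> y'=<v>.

Fx=-12.9372 Fy=3.9996 x'=3.7657 y'=3.9999

F_att = 3/4·(g−p) = 3/4·(-17,5) = (-12.7500,3.7500)
o1: d²=194 > ρ²=41 → inactive
o2: d²=106 > ρ²=41 → inactive
o3: d²=25 ≤ ρ²=41; F_rep = 39·(-3,4)/25² = (-0.1872,0.2496)
F = F_att + ΣF_rep = (-12.9372,3.9996)
p' = p + 1/4·F = (3.7657,3.9999)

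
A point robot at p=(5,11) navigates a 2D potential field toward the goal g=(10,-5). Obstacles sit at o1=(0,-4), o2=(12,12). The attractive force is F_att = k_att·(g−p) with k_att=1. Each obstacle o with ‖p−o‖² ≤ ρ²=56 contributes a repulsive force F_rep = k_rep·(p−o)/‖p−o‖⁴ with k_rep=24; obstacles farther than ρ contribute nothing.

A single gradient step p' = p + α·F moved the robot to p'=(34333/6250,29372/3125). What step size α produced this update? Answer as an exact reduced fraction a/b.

F_att = 1·(g−p) = 1·(5,-16) = (5.0000,-16.0000)
o1: d²=250 > ρ²=56 → inactive
o2: d²=50 ≤ ρ²=56; F_rep = 24·(-7,-1)/50² = (-0.0672,-0.0096)
F = F_att + ΣF_rep = (4.9328,-16.0096)
Δp = p'−p = (0.4933,-1.6010); α = Δx/Fx = (3083/6250) / (3083/625) = 1/10
check: Δy/Fy = (-5003/3125) / (-10006/625) = 1/10 ✓

α = 1/10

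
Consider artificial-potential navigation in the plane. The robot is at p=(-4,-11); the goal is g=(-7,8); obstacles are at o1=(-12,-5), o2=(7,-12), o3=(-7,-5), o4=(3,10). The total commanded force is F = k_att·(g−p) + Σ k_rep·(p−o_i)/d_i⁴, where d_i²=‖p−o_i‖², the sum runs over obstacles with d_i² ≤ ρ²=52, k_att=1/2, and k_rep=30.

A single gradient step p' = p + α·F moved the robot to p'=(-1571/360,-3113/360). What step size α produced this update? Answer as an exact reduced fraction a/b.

F_att = 1/2·(g−p) = 1/2·(-3,19) = (-1.5000,9.5000)
o1: d²=100 > ρ²=52 → inactive
o2: d²=122 > ρ²=52 → inactive
o3: d²=45 ≤ ρ²=52; F_rep = 30·(3,-6)/45² = (0.0444,-0.0889)
o4: d²=490 > ρ²=52 → inactive
F = F_att + ΣF_rep = (-1.4556,9.4111)
Δp = p'−p = (-0.3639,2.3528); α = Δx/Fx = (-131/360) / (-131/90) = 1/4
check: Δy/Fy = (847/360) / (847/90) = 1/4 ✓

α = 1/4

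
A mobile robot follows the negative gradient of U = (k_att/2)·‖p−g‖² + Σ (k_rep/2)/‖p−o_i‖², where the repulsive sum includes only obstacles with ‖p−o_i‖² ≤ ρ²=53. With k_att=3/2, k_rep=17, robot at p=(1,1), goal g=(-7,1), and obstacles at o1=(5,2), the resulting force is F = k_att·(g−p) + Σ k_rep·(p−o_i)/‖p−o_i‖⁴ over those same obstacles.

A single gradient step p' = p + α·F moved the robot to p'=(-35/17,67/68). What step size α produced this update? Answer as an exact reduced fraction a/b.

α = 1/4

F_att = 3/2·(g−p) = 3/2·(-8,0) = (-12.0000,0.0000)
o1: d²=17 ≤ ρ²=53; F_rep = 17·(-4,-1)/17² = (-0.2353,-0.0588)
F = F_att + ΣF_rep = (-12.2353,-0.0588)
Δp = p'−p = (-3.0588,-0.0147); α = Δx/Fx = (-52/17) / (-208/17) = 1/4
check: Δy/Fy = (-1/68) / (-1/17) = 1/4 ✓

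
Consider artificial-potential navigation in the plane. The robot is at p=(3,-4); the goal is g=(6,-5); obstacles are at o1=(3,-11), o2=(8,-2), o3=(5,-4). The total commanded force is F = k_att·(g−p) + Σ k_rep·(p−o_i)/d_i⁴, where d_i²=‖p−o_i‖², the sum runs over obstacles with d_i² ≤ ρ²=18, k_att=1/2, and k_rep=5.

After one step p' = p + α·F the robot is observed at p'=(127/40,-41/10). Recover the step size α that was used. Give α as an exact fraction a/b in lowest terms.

F_att = 1/2·(g−p) = 1/2·(3,-1) = (1.5000,-0.5000)
o1: d²=49 > ρ²=18 → inactive
o2: d²=29 > ρ²=18 → inactive
o3: d²=4 ≤ ρ²=18; F_rep = 5·(-2,0)/4² = (-0.6250,0.0000)
F = F_att + ΣF_rep = (0.8750,-0.5000)
Δp = p'−p = (0.1750,-0.1000); α = Δx/Fx = (7/40) / (7/8) = 1/5
check: Δy/Fy = (-1/10) / (-1/2) = 1/5 ✓

α = 1/5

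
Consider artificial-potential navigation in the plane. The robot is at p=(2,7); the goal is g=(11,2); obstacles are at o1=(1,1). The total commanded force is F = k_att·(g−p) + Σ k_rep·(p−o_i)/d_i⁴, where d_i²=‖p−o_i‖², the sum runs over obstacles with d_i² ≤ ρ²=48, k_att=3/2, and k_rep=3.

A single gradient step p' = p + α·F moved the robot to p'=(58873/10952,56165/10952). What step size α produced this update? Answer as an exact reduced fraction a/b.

α = 1/4

F_att = 3/2·(g−p) = 3/2·(9,-5) = (13.5000,-7.5000)
o1: d²=37 ≤ ρ²=48; F_rep = 3·(1,6)/37² = (0.0022,0.0131)
F = F_att + ΣF_rep = (13.5022,-7.4869)
Δp = p'−p = (3.3755,-1.8717); α = Δx/Fx = (36969/10952) / (36969/2738) = 1/4
check: Δy/Fy = (-20499/10952) / (-20499/2738) = 1/4 ✓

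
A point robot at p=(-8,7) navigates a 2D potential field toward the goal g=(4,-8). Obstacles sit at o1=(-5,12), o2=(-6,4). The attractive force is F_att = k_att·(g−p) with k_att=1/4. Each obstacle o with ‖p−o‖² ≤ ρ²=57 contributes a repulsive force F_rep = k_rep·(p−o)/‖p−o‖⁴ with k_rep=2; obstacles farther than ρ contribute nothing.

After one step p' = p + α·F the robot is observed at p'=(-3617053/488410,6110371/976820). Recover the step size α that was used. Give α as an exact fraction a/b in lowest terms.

α = 1/5

F_att = 1/4·(g−p) = 1/4·(12,-15) = (3.0000,-3.7500)
o1: d²=34 ≤ ρ²=57; F_rep = 2·(-3,-5)/34² = (-0.0052,-0.0087)
o2: d²=13 ≤ ρ²=57; F_rep = 2·(-2,3)/13² = (-0.0237,0.0355)
F = F_att + ΣF_rep = (2.9711,-3.7231)
Δp = p'−p = (0.5942,-0.7446); α = Δx/Fx = (290227/488410) / (290227/97682) = 1/5
check: Δy/Fy = (-727369/976820) / (-727369/195364) = 1/5 ✓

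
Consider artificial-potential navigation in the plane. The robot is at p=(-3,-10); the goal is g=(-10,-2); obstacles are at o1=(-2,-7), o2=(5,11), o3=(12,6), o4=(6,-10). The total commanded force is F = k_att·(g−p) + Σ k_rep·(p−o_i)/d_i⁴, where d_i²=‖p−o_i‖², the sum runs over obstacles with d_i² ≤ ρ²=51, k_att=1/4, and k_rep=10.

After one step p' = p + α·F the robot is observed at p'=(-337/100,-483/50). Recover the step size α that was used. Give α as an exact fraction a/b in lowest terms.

α = 1/5

F_att = 1/4·(g−p) = 1/4·(-7,8) = (-1.7500,2.0000)
o1: d²=10 ≤ ρ²=51; F_rep = 10·(-1,-3)/10² = (-0.1000,-0.3000)
o2: d²=505 > ρ²=51 → inactive
o3: d²=481 > ρ²=51 → inactive
o4: d²=81 > ρ²=51 → inactive
F = F_att + ΣF_rep = (-1.8500,1.7000)
Δp = p'−p = (-0.3700,0.3400); α = Δx/Fx = (-37/100) / (-37/20) = 1/5
check: Δy/Fy = (17/50) / (17/10) = 1/5 ✓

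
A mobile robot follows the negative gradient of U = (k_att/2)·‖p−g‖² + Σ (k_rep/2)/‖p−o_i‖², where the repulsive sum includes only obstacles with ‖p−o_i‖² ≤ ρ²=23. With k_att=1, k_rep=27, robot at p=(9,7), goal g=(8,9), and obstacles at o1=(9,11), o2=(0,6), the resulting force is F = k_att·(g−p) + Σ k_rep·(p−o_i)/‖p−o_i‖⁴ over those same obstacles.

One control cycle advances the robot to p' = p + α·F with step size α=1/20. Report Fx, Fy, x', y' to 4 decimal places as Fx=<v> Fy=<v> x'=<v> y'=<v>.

Fx=-1.0000 Fy=1.5781 x'=8.9500 y'=7.0789

F_att = 1·(g−p) = 1·(-1,2) = (-1.0000,2.0000)
o1: d²=16 ≤ ρ²=23; F_rep = 27·(0,-4)/16² = (0.0000,-0.4219)
o2: d²=82 > ρ²=23 → inactive
F = F_att + ΣF_rep = (-1.0000,1.5781)
p' = p + 1/20·F = (8.9500,7.0789)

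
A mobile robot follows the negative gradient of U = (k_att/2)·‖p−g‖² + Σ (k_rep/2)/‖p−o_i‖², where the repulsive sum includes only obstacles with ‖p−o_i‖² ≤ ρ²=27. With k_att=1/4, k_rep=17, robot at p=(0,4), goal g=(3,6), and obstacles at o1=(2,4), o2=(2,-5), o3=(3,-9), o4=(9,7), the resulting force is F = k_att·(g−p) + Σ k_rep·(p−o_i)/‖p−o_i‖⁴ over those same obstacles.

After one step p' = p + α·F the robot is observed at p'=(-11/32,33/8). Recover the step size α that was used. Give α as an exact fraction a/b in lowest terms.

α = 1/4

F_att = 1/4·(g−p) = 1/4·(3,2) = (0.7500,0.5000)
o1: d²=4 ≤ ρ²=27; F_rep = 17·(-2,0)/4² = (-2.1250,0.0000)
o2: d²=85 > ρ²=27 → inactive
o3: d²=178 > ρ²=27 → inactive
o4: d²=90 > ρ²=27 → inactive
F = F_att + ΣF_rep = (-1.3750,0.5000)
Δp = p'−p = (-0.3438,0.1250); α = Δx/Fx = (-11/32) / (-11/8) = 1/4
check: Δy/Fy = (1/8) / (1/2) = 1/4 ✓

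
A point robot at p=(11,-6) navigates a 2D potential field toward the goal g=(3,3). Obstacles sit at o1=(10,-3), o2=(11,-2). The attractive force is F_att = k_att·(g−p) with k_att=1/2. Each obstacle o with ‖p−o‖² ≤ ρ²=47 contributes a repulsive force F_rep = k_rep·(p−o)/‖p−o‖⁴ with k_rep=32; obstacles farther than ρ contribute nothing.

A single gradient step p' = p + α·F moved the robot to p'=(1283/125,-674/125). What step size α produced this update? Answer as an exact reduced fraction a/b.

F_att = 1/2·(g−p) = 1/2·(-8,9) = (-4.0000,4.5000)
o1: d²=10 ≤ ρ²=47; F_rep = 32·(1,-3)/10² = (0.3200,-0.9600)
o2: d²=16 ≤ ρ²=47; F_rep = 32·(0,-4)/16² = (0.0000,-0.5000)
F = F_att + ΣF_rep = (-3.6800,3.0400)
Δp = p'−p = (-0.7360,0.6080); α = Δx/Fx = (-92/125) / (-92/25) = 1/5
check: Δy/Fy = (76/125) / (76/25) = 1/5 ✓

α = 1/5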